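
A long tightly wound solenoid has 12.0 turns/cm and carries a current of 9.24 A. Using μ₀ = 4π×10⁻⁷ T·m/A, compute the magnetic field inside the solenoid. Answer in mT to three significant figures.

Inside a long solenoid, B = μ₀nI.
B = (4π×10⁻⁷)(1.200×10^3 m⁻¹)(9.24 A) = 1.393×10^-2 T.

B ≈ 13.9 mT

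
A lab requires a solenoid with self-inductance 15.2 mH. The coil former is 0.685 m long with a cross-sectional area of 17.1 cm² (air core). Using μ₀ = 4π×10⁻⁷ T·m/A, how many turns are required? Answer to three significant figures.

N ≈ 2200 turns

A = 17.1 cm² = 1.710×10^-3 m².
From L = μ₀N²A/ℓ, N = √(Lℓ / (μ₀A)).
N = √[(1.520×10^-2)(0.685) / ((4π×10⁻⁷)×1.710×10^-3)] = √(4.845×10^6) ≈ 2201.2.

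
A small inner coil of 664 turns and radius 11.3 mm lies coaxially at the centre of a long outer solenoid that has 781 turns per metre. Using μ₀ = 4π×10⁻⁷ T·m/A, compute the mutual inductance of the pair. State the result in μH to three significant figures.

M ≈ 261 μH

The outer solenoid produces a uniform field B₁ = μ₀n₁I₁ across the inner coil,
so the flux linkage is N₂Φ = N₂B₁A₂ = μ₀n₁N₂A₂·I₁, giving M = μ₀n₁N₂A₂.
A₂ = πr² = π(1.130×10^-2 m)² = 4.011×10^-4 m².
M = (4π×10⁻⁷)(781)(664)(4.011×10^-4) = 2.614×10^-4 H.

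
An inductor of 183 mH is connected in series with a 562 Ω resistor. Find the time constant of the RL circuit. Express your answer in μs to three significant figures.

τ = L/R = (0.183 H)/(562 Ω) = 3.256×10^-4 s.

τ ≈ 326 μs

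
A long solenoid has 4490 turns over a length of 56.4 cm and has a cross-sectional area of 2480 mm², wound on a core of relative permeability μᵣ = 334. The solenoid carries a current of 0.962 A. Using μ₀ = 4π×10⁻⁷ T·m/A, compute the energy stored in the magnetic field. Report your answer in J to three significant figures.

A = 2480 mm² = 2.480×10^-3 m².
L = μ₀μᵣN²A/ℓ = (4π×10⁻⁷)(334)(4490)²(2.480×10^-3)/(0.564) = 37.21 H.
U = ½LI² = ½(37.21)(0.962)² = 17.22 J.

U ≈ 17.2 J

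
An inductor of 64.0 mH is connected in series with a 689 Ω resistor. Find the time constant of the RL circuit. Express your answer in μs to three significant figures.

τ = L/R = (6.400×10^-2 H)/(689 Ω) = 9.289×10^-5 s.

τ ≈ 92.9 μs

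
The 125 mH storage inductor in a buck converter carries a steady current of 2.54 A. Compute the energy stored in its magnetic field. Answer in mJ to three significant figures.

Stored magnetic energy: U = ½LI².
U = ½(0.125 H)(2.54 A)² = 0.4032 J.

U ≈ 403 mJ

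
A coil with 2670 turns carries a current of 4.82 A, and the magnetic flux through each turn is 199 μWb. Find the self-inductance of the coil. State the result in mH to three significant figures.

L ≈ 110 mH

Self-inductance is defined by L = NΦ_B/I (flux linkage over current).
L = (2670)(1.990×10^-4 Wb)/(4.82 A) = 0.1102 H.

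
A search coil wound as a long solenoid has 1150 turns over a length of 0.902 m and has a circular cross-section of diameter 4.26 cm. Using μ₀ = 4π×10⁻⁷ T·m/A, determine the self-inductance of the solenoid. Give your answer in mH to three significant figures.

L ≈ 2.63 mH

A = π(d/2)² = π(2.130×10^-2 m)² = 1.425×10^-3 m².
For a long solenoid, L = μ₀N²A/ℓ.
L = (4π×10⁻⁷)(1150)²(1.425×10^-3)/(0.902 m) = 2.626×10^-3 H.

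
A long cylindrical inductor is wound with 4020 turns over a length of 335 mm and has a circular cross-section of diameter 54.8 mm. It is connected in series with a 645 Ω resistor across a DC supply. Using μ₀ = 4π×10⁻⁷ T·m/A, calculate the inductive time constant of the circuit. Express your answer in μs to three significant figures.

τ ≈ 222 μs

A = π(d/2)² = π(2.740×10^-2 m)² = 2.359×10^-3 m².
L = μ₀N²A/ℓ = (4π×10⁻⁷)(4020)²(2.359×10^-3)/(0.335) = 0.143 H.
τ = L/R = (0.143)/(645) = 2.217×10^-4 s.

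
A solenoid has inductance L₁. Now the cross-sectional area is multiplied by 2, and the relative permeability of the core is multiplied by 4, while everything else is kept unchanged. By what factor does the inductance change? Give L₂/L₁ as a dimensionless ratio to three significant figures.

For a solenoid, L ∝ μᵣN²A/ℓ.
L₂/L₁ = (2) × (4) = 8.00.

L₂/L₁ = 8.00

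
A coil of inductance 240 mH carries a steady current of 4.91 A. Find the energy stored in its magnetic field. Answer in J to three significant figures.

Stored magnetic energy: U = ½LI².
U = ½(0.24 H)(4.91 A)² = 2.893 J.

U ≈ 2.89 J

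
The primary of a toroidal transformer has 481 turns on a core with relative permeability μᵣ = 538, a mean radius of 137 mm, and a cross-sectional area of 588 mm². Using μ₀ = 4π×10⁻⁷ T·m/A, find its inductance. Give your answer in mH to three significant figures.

L ≈ 107 mH

For a thin toroid, L = μ₀μᵣN²A/(2πR).
L = (4π×10⁻⁷)(538)(481)²(5.880×10^-4) / (2π×0.137 m) = 0.1068 H.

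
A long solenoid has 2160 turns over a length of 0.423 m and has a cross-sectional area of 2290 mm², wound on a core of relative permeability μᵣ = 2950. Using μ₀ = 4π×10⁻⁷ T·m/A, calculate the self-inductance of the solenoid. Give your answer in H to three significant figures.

L ≈ 93.6 H

A = 2290 mm² = 2.290×10^-3 m².
For a long solenoid, L = μ₀μᵣN²A/ℓ.
L = (4π×10⁻⁷)(2950)(2160)²(2.290×10^-3)/(0.423 m) = 93.63 H.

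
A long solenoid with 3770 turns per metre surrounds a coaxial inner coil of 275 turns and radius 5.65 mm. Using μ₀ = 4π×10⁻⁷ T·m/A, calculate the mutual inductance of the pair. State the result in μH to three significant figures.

The outer solenoid produces a uniform field B₁ = μ₀n₁I₁ across the inner coil,
so the flux linkage is N₂Φ = N₂B₁A₂ = μ₀n₁N₂A₂·I₁, giving M = μ₀n₁N₂A₂.
A₂ = πr² = π(5.650×10^-3 m)² = 1.003×10^-4 m².
M = (4π×10⁻⁷)(3770)(275)(1.003×10^-4) = 1.307×10^-4 H.

M ≈ 131 μH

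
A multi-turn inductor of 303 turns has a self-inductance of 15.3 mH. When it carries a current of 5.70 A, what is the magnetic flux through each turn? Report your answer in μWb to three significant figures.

Φ_B ≈ 288 μWb

From L = NΦ_B/I, the flux per turn is Φ_B = LI/N.
Φ_B = (1.530×10^-2 H)(5.70 A)/303 = 2.878×10^-4 Wb.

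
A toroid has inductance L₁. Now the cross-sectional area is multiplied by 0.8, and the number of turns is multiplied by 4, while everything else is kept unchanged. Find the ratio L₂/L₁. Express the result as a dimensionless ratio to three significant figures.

L₂/L₁ = 12.8

For a toroid, L ∝ μᵣN²A/R.
L₂/L₁ = (0.8) × (4)^2 = 12.8.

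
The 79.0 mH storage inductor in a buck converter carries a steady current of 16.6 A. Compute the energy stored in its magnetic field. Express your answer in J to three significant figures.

Stored magnetic energy: U = ½LI².
U = ½(7.900×10^-2 H)(16.6 A)² = 10.88 J.

U ≈ 10.9 J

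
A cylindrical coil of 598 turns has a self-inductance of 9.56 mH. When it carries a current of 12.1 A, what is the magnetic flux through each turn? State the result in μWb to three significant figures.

Φ_B ≈ 193 μWb

From L = NΦ_B/I, the flux per turn is Φ_B = LI/N.
Φ_B = (9.560×10^-3 H)(12.1 A)/598 = 1.934×10^-4 Wb.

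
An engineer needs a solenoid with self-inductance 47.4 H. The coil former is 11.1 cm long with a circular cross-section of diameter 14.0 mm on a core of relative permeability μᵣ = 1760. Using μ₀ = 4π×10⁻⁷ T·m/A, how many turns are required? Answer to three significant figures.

A = π(d/2)² = π(7.000×10^-3 m)² = 1.539×10^-4 m².
From L = μ₀μᵣN²A/ℓ, N = √(Lℓ / (μ₀μᵣA)).
N = √[(47.4)(0.111) / ((4π×10⁻⁷)(1760)×1.539×10^-4)] = √(1.545×10^7) ≈ 3931.1.

N ≈ 3930 turns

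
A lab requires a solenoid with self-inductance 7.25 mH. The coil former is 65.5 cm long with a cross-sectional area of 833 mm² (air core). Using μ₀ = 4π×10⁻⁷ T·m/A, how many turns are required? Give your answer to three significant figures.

N ≈ 2130 turns

A = 833 mm² = 8.330×10^-4 m².
From L = μ₀N²A/ℓ, N = √(Lℓ / (μ₀A)).
N = √[(7.250×10^-3)(0.655) / ((4π×10⁻⁷)×8.330×10^-4)] = √(4.537×10^6) ≈ 2129.9.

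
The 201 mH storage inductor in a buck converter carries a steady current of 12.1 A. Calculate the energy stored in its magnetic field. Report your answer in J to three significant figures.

U ≈ 14.7 J

Stored magnetic energy: U = ½LI².
U = ½(0.201 H)(12.1 A)² = 14.71 J.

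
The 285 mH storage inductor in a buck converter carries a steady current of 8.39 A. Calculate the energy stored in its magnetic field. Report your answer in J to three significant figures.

Stored magnetic energy: U = ½LI².
U = ½(0.285 H)(8.39 A)² = 10.03 J.

U ≈ 10.0 J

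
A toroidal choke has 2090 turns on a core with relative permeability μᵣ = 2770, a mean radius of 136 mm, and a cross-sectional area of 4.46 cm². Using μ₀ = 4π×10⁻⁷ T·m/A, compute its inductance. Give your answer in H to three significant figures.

For a thin toroid, L = μ₀μᵣN²A/(2πR).
L = (4π×10⁻⁷)(2770)(2090)²(4.460×10^-4) / (2π×0.136 m) = 7.936 H.

L ≈ 7.94 H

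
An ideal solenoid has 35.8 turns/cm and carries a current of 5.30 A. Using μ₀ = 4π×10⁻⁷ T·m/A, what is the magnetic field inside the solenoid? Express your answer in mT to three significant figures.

Inside a long solenoid, B = μ₀nI.
B = (4π×10⁻⁷)(3.580×10^3 m⁻¹)(5.30 A) = 2.384×10^-2 T.

B ≈ 23.8 mT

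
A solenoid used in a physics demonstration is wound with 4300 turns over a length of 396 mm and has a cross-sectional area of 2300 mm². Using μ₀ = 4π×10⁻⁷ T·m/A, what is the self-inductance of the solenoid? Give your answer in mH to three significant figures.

L ≈ 135 mH

A = 2300 mm² = 2.300×10^-3 m².
For a long solenoid, L = μ₀N²A/ℓ.
L = (4π×10⁻⁷)(4300)²(2.300×10^-3)/(0.396 m) = 0.135 H.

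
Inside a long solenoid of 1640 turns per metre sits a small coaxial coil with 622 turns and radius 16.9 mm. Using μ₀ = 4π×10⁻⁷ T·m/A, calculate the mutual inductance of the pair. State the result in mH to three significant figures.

M ≈ 1.15 mH

The outer solenoid produces a uniform field B₁ = μ₀n₁I₁ across the inner coil,
so the flux linkage is N₂Φ = N₂B₁A₂ = μ₀n₁N₂A₂·I₁, giving M = μ₀n₁N₂A₂.
A₂ = πr² = π(1.690×10^-2 m)² = 8.973×10^-4 m².
M = (4π×10⁻⁷)(1640)(622)(8.973×10^-4) = 1.150×10^-3 H.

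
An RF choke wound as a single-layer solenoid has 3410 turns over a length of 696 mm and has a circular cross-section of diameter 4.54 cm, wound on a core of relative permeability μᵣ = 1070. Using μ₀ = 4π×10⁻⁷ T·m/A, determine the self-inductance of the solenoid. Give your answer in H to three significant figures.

L ≈ 36.4 H

A = π(d/2)² = π(2.270×10^-2 m)² = 1.619×10^-3 m².
For a long solenoid, L = μ₀μᵣN²A/ℓ.
L = (4π×10⁻⁷)(1070)(3410)²(1.619×10^-3)/(0.696 m) = 36.37 H.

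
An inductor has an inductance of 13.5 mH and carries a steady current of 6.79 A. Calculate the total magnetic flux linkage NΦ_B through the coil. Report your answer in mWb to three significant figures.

NΦ_B ≈ 91.7 mWb

From L = NΦ_B/I, the flux linkage is NΦ_B = LI.
NΦ_B = (1.350×10^-2 H)(6.79 A) = 9.166×10^-2 Wb.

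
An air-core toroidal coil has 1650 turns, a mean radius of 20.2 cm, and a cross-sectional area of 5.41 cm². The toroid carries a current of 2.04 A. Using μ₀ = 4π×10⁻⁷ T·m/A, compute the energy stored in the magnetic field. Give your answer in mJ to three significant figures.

L = μ₀N²A/(2πR) = (4π×10⁻⁷)(1650)²(5.410×10^-4)/(2π×0.202) = 1.458×10^-3 H.
U = ½LI² = ½(1.458×10^-3)(2.04)² = 3.034×10^-3 J.

U ≈ 3.03 mJ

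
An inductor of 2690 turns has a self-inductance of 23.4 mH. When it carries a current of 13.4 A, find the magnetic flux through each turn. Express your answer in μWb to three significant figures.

From L = NΦ_B/I, the flux per turn is Φ_B = LI/N.
Φ_B = (2.340×10^-2 H)(13.4 A)/2690 = 1.166×10^-4 Wb.

Φ_B ≈ 117 μWb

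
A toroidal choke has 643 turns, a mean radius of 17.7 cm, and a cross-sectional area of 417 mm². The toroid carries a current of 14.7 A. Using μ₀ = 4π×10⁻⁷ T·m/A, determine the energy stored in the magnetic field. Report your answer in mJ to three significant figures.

U ≈ 21.0 mJ

L = μ₀N²A/(2πR) = (4π×10⁻⁷)(643)²(4.170×10^-4)/(2π×0.177) = 1.948×10^-4 H.
U = ½LI² = ½(1.948×10^-4)(14.7)² = 2.1048×10^-2 J.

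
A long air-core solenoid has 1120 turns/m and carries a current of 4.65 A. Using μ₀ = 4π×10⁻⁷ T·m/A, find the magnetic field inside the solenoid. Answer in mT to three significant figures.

B ≈ 6.54 mT

Inside a long solenoid, B = μ₀nI.
B = (4π×10⁻⁷)(1.120×10^3 m⁻¹)(4.65 A) = 6.5446×10^-3 T.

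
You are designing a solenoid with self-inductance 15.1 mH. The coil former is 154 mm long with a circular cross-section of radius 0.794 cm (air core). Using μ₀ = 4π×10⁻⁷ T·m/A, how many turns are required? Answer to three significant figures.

N ≈ 3060 turns

A = πr² = π(7.940×10^-3 m)² = 1.981×10^-4 m².
From L = μ₀N²A/ℓ, N = √(Lℓ / (μ₀A)).
N = √[(1.510×10^-2)(0.154) / ((4π×10⁻⁷)×1.981×10^-4)] = √(9.343×10^6) ≈ 3056.7.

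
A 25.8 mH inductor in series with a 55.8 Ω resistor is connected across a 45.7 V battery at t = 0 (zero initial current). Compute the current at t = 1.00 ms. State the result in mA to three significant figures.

I ≈ 725 mA

τ = L/R = 2.580×10^-2/55.8 = 4.624×10^-4 s; final current I_∞ = ε/R = 45.7/55.8 = 0.819 A.
I(t) = I_∞(1 − e^(−t/τ)) with t/τ = 2.163.
I = (0.819)(1 − e^(−2.163)) = 0.7248 A.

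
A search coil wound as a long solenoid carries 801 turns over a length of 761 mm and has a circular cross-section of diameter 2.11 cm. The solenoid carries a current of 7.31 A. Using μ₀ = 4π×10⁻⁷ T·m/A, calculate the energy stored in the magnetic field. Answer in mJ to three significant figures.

U ≈ 9.90 mJ

A = π(d/2)² = π(1.055×10^-2 m)² = 3.497×10^-4 m².
L = μ₀N²A/ℓ = (4π×10⁻⁷)(801)²(3.497×10^-4)/(0.761) = 3.7046×10^-4 H.
U = ½LI² = ½(3.7046×10^-4)(7.31)² = 9.898×10^-3 J.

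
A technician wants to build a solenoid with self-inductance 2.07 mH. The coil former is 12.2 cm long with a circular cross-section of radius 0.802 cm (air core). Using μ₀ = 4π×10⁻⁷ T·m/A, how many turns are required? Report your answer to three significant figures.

N ≈ 997 turns

A = πr² = π(8.020×10^-3 m)² = 2.021×10^-4 m².
From L = μ₀N²A/ℓ, N = √(Lℓ / (μ₀A)).
N = √[(2.070×10^-3)(0.122) / ((4π×10⁻⁷)×2.021×10^-4)] = √(9.945×10^5) ≈ 997.3.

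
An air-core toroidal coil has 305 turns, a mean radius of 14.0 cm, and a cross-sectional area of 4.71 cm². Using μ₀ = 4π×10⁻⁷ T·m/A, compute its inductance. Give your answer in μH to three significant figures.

For a thin toroid, L = μ₀N²A/(2πR).
L = (4π×10⁻⁷)(305)²(4.710×10^-4) / (2π×0.14 m) = 6.259×10^-5 H.

L ≈ 62.6 μH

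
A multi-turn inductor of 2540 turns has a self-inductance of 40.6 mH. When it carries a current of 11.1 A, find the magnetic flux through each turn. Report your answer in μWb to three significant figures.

From L = NΦ_B/I, the flux per turn is Φ_B = LI/N.
Φ_B = (4.060×10^-2 H)(11.1 A)/2540 = 1.774×10^-4 Wb.

Φ_B ≈ 177 μWb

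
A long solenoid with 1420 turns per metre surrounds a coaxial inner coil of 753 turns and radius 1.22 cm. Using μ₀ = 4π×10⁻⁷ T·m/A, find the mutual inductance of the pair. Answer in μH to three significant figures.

M ≈ 628 μH

The outer solenoid produces a uniform field B₁ = μ₀n₁I₁ across the inner coil,
so the flux linkage is N₂Φ = N₂B₁A₂ = μ₀n₁N₂A₂·I₁, giving M = μ₀n₁N₂A₂.
A₂ = πr² = π(1.220×10^-2 m)² = 4.676×10^-4 m².
M = (4π×10⁻⁷)(1420)(753)(4.676×10^-4) = 6.283×10^-4 H.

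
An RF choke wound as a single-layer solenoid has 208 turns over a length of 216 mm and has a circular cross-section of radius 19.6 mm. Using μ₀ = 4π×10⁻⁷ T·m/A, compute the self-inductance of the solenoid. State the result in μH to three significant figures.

A = πr² = π(1.960×10^-2 m)² = 1.207×10^-3 m².
For a long solenoid, L = μ₀N²A/ℓ.
L = (4π×10⁻⁷)(208)²(1.207×10^-3)/(0.216 m) = 3.038×10^-4 H.

L ≈ 304 μH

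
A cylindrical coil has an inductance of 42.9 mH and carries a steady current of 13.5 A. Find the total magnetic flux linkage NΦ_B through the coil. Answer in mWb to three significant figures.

NΦ_B ≈ 579 mWb

From L = NΦ_B/I, the flux linkage is NΦ_B = LI.
NΦ_B = (4.290×10^-2 H)(13.5 A) = 0.5792 Wb.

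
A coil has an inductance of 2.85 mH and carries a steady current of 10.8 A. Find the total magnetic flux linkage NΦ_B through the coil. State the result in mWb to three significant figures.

NΦ_B ≈ 30.8 mWb

From L = NΦ_B/I, the flux linkage is NΦ_B = LI.
NΦ_B = (2.850×10^-3 H)(10.8 A) = 3.078×10^-2 Wb.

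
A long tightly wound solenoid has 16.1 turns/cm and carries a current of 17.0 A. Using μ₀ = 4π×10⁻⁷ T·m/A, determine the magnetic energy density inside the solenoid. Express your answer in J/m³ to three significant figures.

u ≈ 471 J/m³

B = μ₀nI = (4π×10⁻⁷)(1.610×10^3)(17.0) = 3.439×10^-2 T.
u = B²/(2μ₀) = (3.439×10^-2)²/(2×4π×10⁻⁷) = 470.7 J/m³.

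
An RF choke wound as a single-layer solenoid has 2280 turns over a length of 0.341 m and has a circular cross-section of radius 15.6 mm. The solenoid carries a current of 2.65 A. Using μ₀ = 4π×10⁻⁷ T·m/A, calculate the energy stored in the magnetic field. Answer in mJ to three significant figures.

U ≈ 51.4 mJ

A = πr² = π(1.560×10^-2 m)² = 7.645×10^-4 m².
L = μ₀N²A/ℓ = (4π×10⁻⁷)(2280)²(7.645×10^-4)/(0.341) = 1.4646×10^-2 H.
U = ½LI² = ½(1.4646×10^-2)(2.65)² = 5.143×10^-2 J.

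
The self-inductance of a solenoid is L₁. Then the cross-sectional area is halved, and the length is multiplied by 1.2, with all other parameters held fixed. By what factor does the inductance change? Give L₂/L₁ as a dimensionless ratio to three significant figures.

For a solenoid, L ∝ μᵣN²A/ℓ.
L₂/L₁ = (0.5) × (1.2)^-1 = 0.417.

L₂/L₁ = 0.417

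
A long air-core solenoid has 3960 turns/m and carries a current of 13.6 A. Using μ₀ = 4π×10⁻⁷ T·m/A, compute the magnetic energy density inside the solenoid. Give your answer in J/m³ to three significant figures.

u ≈ 1820 J/m³

B = μ₀nI = (4π×10⁻⁷)(3.960×10^3)(13.6) = 6.768×10^-2 T.
u = B²/(2μ₀) = (6.768×10^-2)²/(2×4π×10⁻⁷) = 1.822×10^3 J/m³.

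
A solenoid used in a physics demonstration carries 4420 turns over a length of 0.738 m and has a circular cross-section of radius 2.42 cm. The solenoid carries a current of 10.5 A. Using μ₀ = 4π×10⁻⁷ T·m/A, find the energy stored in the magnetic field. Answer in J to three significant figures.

A = πr² = π(2.420×10^-2 m)² = 1.840×10^-3 m².
L = μ₀N²A/ℓ = (4π×10⁻⁷)(4420)²(1.840×10^-3)/(0.738) = 6.120×10^-2 H.
U = ½LI² = ½(6.120×10^-2)(10.5)² = 3.374 J.

U ≈ 3.37 J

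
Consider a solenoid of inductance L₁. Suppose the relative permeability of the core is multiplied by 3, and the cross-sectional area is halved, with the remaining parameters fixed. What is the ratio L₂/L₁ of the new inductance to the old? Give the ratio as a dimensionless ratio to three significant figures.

For a solenoid, L ∝ μᵣN²A/ℓ.
L₂/L₁ = (3) × (0.5) = 1.50.

L₂/L₁ = 1.50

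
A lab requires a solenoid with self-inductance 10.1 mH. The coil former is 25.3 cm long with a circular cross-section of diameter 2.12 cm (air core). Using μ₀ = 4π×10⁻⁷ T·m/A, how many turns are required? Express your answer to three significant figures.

N ≈ 2400 turns

A = π(d/2)² = π(1.060×10^-2 m)² = 3.530×10^-4 m².
From L = μ₀N²A/ℓ, N = √(Lℓ / (μ₀A)).
N = √[(1.010×10^-2)(0.253) / ((4π×10⁻⁷)×3.530×10^-4)] = √(5.761×10^6) ≈ 2400.1.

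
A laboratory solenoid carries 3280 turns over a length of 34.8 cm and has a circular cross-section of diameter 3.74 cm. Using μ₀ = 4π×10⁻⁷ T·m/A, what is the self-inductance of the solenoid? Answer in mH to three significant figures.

L ≈ 42.7 mH

A = π(d/2)² = π(1.870×10^-2 m)² = 1.099×10^-3 m².
For a long solenoid, L = μ₀N²A/ℓ.
L = (4π×10⁻⁷)(3280)²(1.099×10^-3)/(0.348 m) = 4.268×10^-2 H.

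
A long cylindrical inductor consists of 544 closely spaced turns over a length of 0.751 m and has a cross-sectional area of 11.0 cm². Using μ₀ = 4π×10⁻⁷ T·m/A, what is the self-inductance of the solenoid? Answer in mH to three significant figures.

L ≈ 0.545 mH

A = 11.0 cm² = 1.100×10^-3 m².
For a long solenoid, L = μ₀N²A/ℓ.
L = (4π×10⁻⁷)(544)²(1.100×10^-3)/(0.751 m) = 5.447×10^-4 H.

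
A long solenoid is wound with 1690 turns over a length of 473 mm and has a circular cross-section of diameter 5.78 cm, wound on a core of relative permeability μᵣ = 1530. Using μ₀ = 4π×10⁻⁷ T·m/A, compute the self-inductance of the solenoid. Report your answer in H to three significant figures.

L ≈ 30.5 H

A = π(d/2)² = π(2.890×10^-2 m)² = 2.624×10^-3 m².
For a long solenoid, L = μ₀μᵣN²A/ℓ.
L = (4π×10⁻⁷)(1530)(1690)²(2.624×10^-3)/(0.473 m) = 30.46 H.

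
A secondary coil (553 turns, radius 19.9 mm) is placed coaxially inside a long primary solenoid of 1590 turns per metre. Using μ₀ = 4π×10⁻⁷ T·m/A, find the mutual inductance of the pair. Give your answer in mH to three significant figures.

The outer solenoid produces a uniform field B₁ = μ₀n₁I₁ across the inner coil,
so the flux linkage is N₂Φ = N₂B₁A₂ = μ₀n₁N₂A₂·I₁, giving M = μ₀n₁N₂A₂.
A₂ = πr² = π(1.990×10^-2 m)² = 1.244×10^-3 m².
M = (4π×10⁻⁷)(1590)(553)(1.244×10^-3) = 1.3746×10^-3 H.

M ≈ 1.37 mH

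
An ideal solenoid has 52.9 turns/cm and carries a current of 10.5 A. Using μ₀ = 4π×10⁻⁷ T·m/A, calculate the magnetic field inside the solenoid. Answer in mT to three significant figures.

B ≈ 69.8 mT

Inside a long solenoid, B = μ₀nI.
B = (4π×10⁻⁷)(5.290×10^3 m⁻¹)(10.5 A) = 6.980×10^-2 T.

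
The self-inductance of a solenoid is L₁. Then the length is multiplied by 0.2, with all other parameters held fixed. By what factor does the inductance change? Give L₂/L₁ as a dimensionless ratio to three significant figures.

For a solenoid, L ∝ μᵣN²A/ℓ.
L₂/L₁ = (0.2)^-1 = 5.00.

L₂/L₁ = 5.00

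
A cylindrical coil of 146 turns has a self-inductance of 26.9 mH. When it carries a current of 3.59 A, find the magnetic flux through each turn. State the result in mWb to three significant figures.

Φ_B ≈ 0.661 mWb

From L = NΦ_B/I, the flux per turn is Φ_B = LI/N.
Φ_B = (2.690×10^-2 H)(3.59 A)/146 = 6.614×10^-4 Wb.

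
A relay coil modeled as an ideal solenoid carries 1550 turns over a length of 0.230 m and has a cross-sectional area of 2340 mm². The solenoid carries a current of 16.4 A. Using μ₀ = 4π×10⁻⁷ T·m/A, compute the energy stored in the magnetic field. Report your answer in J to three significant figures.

A = 2340 mm² = 2.340×10^-3 m².
L = μ₀N²A/ℓ = (4π×10⁻⁷)(1550)²(2.340×10^-3)/(0.23) = 3.072×10^-2 H.
U = ½LI² = ½(3.072×10^-2)(16.4)² = 4.131 J.

U ≈ 4.13 J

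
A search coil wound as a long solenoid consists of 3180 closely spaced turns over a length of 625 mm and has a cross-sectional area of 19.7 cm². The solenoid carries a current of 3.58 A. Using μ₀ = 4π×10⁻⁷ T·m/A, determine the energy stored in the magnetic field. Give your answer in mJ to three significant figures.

U ≈ 257 mJ

A = 19.7 cm² = 1.970×10^-3 m².
L = μ₀N²A/ℓ = (4π×10⁻⁷)(3180)²(1.970×10^-3)/(0.625) = 4.005×10^-2 H.
U = ½LI² = ½(4.005×10^-2)(3.58)² = 0.2567 J.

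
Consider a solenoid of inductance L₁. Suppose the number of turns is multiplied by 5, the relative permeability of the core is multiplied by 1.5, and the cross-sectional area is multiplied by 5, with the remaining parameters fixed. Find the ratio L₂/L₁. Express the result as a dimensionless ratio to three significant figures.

For a solenoid, L ∝ μᵣN²A/ℓ.
L₂/L₁ = (5)^2 × (1.5) × (5) = 188.

L₂/L₁ = 188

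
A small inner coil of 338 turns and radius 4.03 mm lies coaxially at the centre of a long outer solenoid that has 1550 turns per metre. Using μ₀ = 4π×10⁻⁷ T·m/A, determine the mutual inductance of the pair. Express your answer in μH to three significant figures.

The outer solenoid produces a uniform field B₁ = μ₀n₁I₁ across the inner coil,
so the flux linkage is N₂Φ = N₂B₁A₂ = μ₀n₁N₂A₂·I₁, giving M = μ₀n₁N₂A₂.
A₂ = πr² = π(4.030×10^-3 m)² = 5.102×10^-5 m².
M = (4π×10⁻⁷)(1550)(338)(5.102×10^-5) = 3.359×10^-5 H.

M ≈ 33.6 μH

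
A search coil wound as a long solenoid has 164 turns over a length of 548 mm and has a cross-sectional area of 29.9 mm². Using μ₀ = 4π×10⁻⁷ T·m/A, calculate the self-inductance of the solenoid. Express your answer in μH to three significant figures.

L ≈ 1.84 μH

A = 29.9 mm² = 2.990×10^-5 m².
For a long solenoid, L = μ₀N²A/ℓ.
L = (4π×10⁻⁷)(164)²(2.990×10^-5)/(0.548 m) = 1.844×10^-6 H.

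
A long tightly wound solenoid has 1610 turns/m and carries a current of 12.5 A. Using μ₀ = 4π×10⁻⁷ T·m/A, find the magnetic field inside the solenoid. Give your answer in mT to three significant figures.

B ≈ 25.3 mT

Inside a long solenoid, B = μ₀nI.
B = (4π×10⁻⁷)(1.610×10^3 m⁻¹)(12.5 A) = 2.529×10^-2 T.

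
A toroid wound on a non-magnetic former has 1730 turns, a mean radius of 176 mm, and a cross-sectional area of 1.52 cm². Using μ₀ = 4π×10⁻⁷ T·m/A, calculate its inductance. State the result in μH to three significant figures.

L ≈ 517 μH

For a thin toroid, L = μ₀N²A/(2πR).
L = (4π×10⁻⁷)(1730)²(1.520×10^-4) / (2π×0.176 m) = 5.170×10^-4 H.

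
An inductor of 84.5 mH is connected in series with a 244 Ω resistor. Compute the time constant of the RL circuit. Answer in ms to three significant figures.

τ ≈ 0.346 ms

τ = L/R = (8.450×10^-2 H)/(244 Ω) = 3.463×10^-4 s.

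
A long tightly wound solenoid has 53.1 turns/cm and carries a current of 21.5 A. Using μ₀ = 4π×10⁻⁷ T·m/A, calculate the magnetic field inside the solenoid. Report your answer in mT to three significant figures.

B ≈ 143 mT

Inside a long solenoid, B = μ₀nI.
B = (4π×10⁻⁷)(5.310×10^3 m⁻¹)(21.5 A) = 0.14346 T.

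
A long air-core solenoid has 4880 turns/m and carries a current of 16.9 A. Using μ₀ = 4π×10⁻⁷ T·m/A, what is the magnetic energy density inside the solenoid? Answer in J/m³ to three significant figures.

u ≈ 4270 J/m³

B = μ₀nI = (4π×10⁻⁷)(4.880×10^3)(16.9) = 0.1036 T.
u = B²/(2μ₀) = (0.1036)²/(2×4π×10⁻⁷) = 4.274×10^3 J/m³.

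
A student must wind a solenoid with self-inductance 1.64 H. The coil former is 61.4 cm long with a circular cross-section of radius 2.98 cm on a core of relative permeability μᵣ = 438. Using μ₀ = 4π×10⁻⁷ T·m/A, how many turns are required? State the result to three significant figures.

A = πr² = π(2.980×10^-2 m)² = 2.790×10^-3 m².
From L = μ₀μᵣN²A/ℓ, N = √(Lℓ / (μ₀μᵣA)).
N = √[(1.64)(0.614) / ((4π×10⁻⁷)(438)×2.790×10^-3)] = √(6.558×10^5) ≈ 809.8.

N ≈ 810 turns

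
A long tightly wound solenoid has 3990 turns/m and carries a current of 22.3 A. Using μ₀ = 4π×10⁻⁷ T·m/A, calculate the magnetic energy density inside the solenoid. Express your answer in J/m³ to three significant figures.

u ≈ 4970 J/m³

B = μ₀nI = (4π×10⁻⁷)(3.990×10^3)(22.3) = 0.1118 T.
u = B²/(2μ₀) = (0.1118)²/(2×4π×10⁻⁷) = 4.974×10^3 J/m³.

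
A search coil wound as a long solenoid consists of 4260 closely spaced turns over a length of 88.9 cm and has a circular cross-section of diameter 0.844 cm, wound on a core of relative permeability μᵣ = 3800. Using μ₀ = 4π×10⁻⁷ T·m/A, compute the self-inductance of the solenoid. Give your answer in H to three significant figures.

L ≈ 5.45 H

A = π(d/2)² = π(4.220×10^-3 m)² = 5.5947×10^-5 m².
For a long solenoid, L = μ₀μᵣN²A/ℓ.
L = (4π×10⁻⁷)(3800)(4260)²(5.5947×10^-5)/(0.889 m) = 5.454 H.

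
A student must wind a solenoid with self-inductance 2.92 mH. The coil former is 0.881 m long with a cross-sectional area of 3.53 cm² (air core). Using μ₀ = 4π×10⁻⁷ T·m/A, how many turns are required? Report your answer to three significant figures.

N ≈ 2410 turns

A = 3.53 cm² = 3.530×10^-4 m².
From L = μ₀N²A/ℓ, N = √(Lℓ / (μ₀A)).
N = √[(2.920×10^-3)(0.881) / ((4π×10⁻⁷)×3.530×10^-4)] = √(5.799×10^6) ≈ 2408.2.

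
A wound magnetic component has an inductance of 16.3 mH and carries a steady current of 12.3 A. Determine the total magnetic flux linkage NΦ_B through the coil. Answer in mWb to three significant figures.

NΦ_B ≈ 200 mWb

From L = NΦ_B/I, the flux linkage is NΦ_B = LI.
NΦ_B = (1.630×10^-2 H)(12.3 A) = 0.20049 Wb.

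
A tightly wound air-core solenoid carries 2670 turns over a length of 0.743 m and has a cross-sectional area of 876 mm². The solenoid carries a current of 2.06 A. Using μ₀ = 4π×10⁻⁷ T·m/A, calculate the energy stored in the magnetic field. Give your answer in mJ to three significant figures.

A = 876 mm² = 8.760×10^-4 m².
L = μ₀N²A/ℓ = (4π×10⁻⁷)(2670)²(8.760×10^-4)/(0.743) = 1.056×10^-2 H.
U = ½LI² = ½(1.056×10^-2)(2.06)² = 2.241×10^-2 J.

U ≈ 22.4 mJ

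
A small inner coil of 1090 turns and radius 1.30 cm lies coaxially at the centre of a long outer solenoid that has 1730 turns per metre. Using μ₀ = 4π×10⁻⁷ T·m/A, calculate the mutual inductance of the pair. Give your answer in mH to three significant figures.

M ≈ 1.26 mH

The outer solenoid produces a uniform field B₁ = μ₀n₁I₁ across the inner coil,
so the flux linkage is N₂Φ = N₂B₁A₂ = μ₀n₁N₂A₂·I₁, giving M = μ₀n₁N₂A₂.
A₂ = πr² = π(1.300×10^-2 m)² = 5.309×10^-4 m².
M = (4π×10⁻⁷)(1730)(1090)(5.309×10^-4) = 1.258×10^-3 H.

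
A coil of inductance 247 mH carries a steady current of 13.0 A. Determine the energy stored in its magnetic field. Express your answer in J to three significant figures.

Stored magnetic energy: U = ½LI².
U = ½(0.247 H)(13.0 A)² = 20.87 J.

U ≈ 20.9 J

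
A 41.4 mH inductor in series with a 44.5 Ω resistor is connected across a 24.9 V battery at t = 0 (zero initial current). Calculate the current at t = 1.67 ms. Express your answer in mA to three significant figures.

τ = L/R = 4.140×10^-2/44.5 = 9.303×10^-4 s; final current I_∞ = ε/R = 24.9/44.5 = 0.5596 A.
I(t) = I_∞(1 − e^(−t/τ)) with t/τ = 1.795.
I = (0.5596)(1 − e^(−1.795)) = 0.4666 A.

I ≈ 467 mA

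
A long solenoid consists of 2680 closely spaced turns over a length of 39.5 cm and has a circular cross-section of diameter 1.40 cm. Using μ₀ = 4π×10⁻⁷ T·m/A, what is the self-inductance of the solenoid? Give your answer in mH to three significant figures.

L ≈ 3.52 mH

A = π(d/2)² = π(7.000×10^-3 m)² = 1.539×10^-4 m².
For a long solenoid, L = μ₀N²A/ℓ.
L = (4π×10⁻⁷)(2680)²(1.539×10^-4)/(0.395 m) = 3.517×10^-3 H.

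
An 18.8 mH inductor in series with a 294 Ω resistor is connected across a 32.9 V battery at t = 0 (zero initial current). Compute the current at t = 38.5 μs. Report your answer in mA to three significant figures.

τ = L/R = 1.880×10^-2/294 = 6.3946×10^-5 s; final current I_∞ = ε/R = 32.9/294 = 0.1119 A.
I(t) = I_∞(1 − e^(−t/τ)) with t/τ = 0.602.
I = (0.1119)(1 − e^(−0.602)) = 5.062×10^-2 A.

I ≈ 50.6 mA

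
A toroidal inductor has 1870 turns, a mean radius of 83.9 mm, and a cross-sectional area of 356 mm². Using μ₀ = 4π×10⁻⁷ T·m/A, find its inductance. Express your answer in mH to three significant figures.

L ≈ 2.97 mH

For a thin toroid, L = μ₀N²A/(2πR).
L = (4π×10⁻⁷)(1870)²(3.560×10^-4) / (2π×8.390×10^-2 m) = 2.968×10^-3 H.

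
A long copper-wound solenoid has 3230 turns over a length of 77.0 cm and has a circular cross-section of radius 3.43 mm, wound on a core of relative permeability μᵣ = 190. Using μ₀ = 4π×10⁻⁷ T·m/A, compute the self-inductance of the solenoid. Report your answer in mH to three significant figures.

L ≈ 120 mH

A = πr² = π(3.430×10^-3 m)² = 3.696×10^-5 m².
For a long solenoid, L = μ₀μᵣN²A/ℓ.
L = (4π×10⁻⁷)(190)(3230)²(3.696×10^-5)/(0.77 m) = 0.1196 H.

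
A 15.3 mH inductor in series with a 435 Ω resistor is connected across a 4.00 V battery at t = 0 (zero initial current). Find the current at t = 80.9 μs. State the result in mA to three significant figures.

I ≈ 8.27 mA

τ = L/R = 1.530×10^-2/435 = 3.517×10^-5 s; final current I_∞ = ε/R = 4.00/435 = 9.195×10^-3 A.
I(t) = I_∞(1 − e^(−t/τ)) with t/τ = 2.300.
I = (9.195×10^-3)(1 − e^(−2.300)) = 8.274×10^-3 A.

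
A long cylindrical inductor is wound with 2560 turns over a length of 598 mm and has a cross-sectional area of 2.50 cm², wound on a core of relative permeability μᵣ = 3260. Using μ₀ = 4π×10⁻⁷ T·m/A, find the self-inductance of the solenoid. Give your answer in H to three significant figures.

L ≈ 11.2 H

A = 2.50 cm² = 2.500×10^-4 m².
For a long solenoid, L = μ₀μᵣN²A/ℓ.
L = (4π×10⁻⁷)(3260)(2560)²(2.500×10^-4)/(0.598 m) = 11.22 H.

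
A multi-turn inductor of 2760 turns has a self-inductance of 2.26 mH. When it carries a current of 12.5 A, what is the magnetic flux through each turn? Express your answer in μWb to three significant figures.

Φ_B ≈ 10.2 μWb

From L = NΦ_B/I, the flux per turn is Φ_B = LI/N.
Φ_B = (2.260×10^-3 H)(12.5 A)/2760 = 1.024×10^-5 Wb.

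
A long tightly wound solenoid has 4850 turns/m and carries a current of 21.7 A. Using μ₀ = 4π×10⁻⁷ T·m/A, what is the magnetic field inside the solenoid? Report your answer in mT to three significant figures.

B ≈ 132 mT

Inside a long solenoid, B = μ₀nI.
B = (4π×10⁻⁷)(4.850×10^3 m⁻¹)(21.7 A) = 0.1323 T.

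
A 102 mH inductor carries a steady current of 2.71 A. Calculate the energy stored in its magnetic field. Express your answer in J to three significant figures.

Stored magnetic energy: U = ½LI².
U = ½(0.102 H)(2.71 A)² = 0.3745 J.

U ≈ 0.375 J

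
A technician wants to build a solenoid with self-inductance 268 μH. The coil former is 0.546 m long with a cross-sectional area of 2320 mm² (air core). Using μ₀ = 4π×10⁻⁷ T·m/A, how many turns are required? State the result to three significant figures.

N ≈ 224 turns

A = 2320 mm² = 2.320×10^-3 m².
From L = μ₀N²A/ℓ, N = √(Lℓ / (μ₀A)).
N = √[(2.680×10^-4)(0.546) / ((4π×10⁻⁷)×2.320×10^-3)] = √(5.019×10^4) ≈ 224.0.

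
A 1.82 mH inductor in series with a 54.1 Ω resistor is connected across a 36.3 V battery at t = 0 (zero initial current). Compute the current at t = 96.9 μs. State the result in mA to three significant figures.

τ = L/R = 1.820×10^-3/54.1 = 3.364×10^-5 s; final current I_∞ = ε/R = 36.3/54.1 = 0.671 A.
I(t) = I_∞(1 − e^(−t/τ)) with t/τ = 2.880.
I = (0.671)(1 − e^(−2.880)) = 0.6333 A.

I ≈ 633 mA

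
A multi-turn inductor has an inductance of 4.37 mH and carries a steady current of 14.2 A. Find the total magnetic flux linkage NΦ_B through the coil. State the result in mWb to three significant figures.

NΦ_B ≈ 62.1 mWb

From L = NΦ_B/I, the flux linkage is NΦ_B = LI.
NΦ_B = (4.370×10^-3 H)(14.2 A) = 6.205×10^-2 Wb.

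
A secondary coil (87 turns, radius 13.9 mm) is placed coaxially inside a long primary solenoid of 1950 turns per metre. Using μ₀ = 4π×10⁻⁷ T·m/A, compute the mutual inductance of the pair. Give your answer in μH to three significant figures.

The outer solenoid produces a uniform field B₁ = μ₀n₁I₁ across the inner coil,
so the flux linkage is N₂Φ = N₂B₁A₂ = μ₀n₁N₂A₂·I₁, giving M = μ₀n₁N₂A₂.
A₂ = πr² = π(1.390×10^-2 m)² = 6.070×10^-4 m².
M = (4π×10⁻⁷)(1950)(87)(6.070×10^-4) = 1.294×10^-4 H.

M ≈ 129 μH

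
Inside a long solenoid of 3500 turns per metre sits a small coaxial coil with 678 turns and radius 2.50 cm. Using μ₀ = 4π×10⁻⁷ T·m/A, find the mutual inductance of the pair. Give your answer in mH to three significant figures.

M ≈ 5.86 mH

The outer solenoid produces a uniform field B₁ = μ₀n₁I₁ across the inner coil,
so the flux linkage is N₂Φ = N₂B₁A₂ = μ₀n₁N₂A₂·I₁, giving M = μ₀n₁N₂A₂.
A₂ = πr² = π(2.500×10^-2 m)² = 1.963×10^-3 m².
M = (4π×10⁻⁷)(3500)(678)(1.963×10^-3) = 5.855×10^-3 H.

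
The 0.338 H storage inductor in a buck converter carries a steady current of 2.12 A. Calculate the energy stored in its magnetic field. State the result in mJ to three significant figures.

Stored magnetic energy: U = ½LI².
U = ½(0.338 H)(2.12 A)² = 0.7596 J.

U ≈ 760 mJ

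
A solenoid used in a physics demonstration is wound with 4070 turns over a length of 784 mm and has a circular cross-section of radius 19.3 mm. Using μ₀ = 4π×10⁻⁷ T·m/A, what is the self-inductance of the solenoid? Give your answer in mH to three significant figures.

L ≈ 31.1 mH

A = πr² = π(1.930×10^-2 m)² = 1.170×10^-3 m².
For a long solenoid, L = μ₀N²A/ℓ.
L = (4π×10⁻⁷)(4070)²(1.170×10^-3)/(0.784 m) = 3.107×10^-2 H.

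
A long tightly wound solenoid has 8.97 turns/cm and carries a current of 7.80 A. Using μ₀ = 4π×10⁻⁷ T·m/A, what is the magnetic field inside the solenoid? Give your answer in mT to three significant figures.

Inside a long solenoid, B = μ₀nI.
B = (4π×10⁻⁷)(897 m⁻¹)(7.80 A) = 8.792×10^-3 T.

B ≈ 8.79 mT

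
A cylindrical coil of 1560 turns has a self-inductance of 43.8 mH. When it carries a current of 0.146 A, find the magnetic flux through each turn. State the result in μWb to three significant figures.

From L = NΦ_B/I, the flux per turn is Φ_B = LI/N.
Φ_B = (4.380×10^-2 H)(0.146 A)/1560 = 4.099×10^-6 Wb.

Φ_B ≈ 4.10 μWb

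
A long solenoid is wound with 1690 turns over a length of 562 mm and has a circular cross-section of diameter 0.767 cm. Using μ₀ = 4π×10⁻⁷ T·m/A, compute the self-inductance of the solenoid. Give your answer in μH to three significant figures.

A = π(d/2)² = π(3.835×10^-3 m)² = 4.620×10^-5 m².
For a long solenoid, L = μ₀N²A/ℓ.
L = (4π×10⁻⁷)(1690)²(4.620×10^-5)/(0.562 m) = 2.951×10^-4 H.

L ≈ 295 μH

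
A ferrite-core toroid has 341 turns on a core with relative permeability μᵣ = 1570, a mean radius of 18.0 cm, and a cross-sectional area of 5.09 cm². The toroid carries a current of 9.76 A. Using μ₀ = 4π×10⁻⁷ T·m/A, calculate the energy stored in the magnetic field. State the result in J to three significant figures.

L = μ₀μᵣN²A/(2πR) = (4π×10⁻⁷)(1570)(341)²(5.090×10^-4)/(2π×0.18) = 0.1032 H.
U = ½LI² = ½(0.1032)(9.76)² = 4.918 J.

U ≈ 4.92 J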